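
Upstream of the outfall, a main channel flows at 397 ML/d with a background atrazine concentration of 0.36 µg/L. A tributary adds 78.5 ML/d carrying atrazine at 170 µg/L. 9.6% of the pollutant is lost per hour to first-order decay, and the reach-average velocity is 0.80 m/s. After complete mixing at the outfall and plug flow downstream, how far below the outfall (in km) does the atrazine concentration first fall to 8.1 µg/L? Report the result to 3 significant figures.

35.8 km

After mixing, C = (397.0·0.3600 + 78.50·170.0) / 475.5 = 13490/475.5 = 28.37 µg/L.
9.6%/h lost → k = −ln(1 − 0.096) = 0.1009 h⁻¹.
Set 28.37·exp(−k·t) = 8.1 → t = ln(28.37/8.1)/k = 44710 s = 12.42 h.
Distance = v·t = 0.80·44710 = 35760 m = 35.76 km.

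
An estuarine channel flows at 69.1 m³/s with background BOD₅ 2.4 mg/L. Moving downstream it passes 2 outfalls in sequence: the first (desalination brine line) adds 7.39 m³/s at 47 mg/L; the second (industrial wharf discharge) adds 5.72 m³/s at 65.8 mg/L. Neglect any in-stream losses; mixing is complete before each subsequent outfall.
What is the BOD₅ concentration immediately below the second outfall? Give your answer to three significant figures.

10.8 mg/L

Outfall 1: combined Q = 76.49 m³/s; C = (69.10·2.400 + 7.390·47.00)/76.49 = 6.709 mg/L.
Outfall 2: combined Q = 82.21 m³/s; C = (76.49·6.709 + 5.720·65.80)/82.21 = 10.82 mg/L.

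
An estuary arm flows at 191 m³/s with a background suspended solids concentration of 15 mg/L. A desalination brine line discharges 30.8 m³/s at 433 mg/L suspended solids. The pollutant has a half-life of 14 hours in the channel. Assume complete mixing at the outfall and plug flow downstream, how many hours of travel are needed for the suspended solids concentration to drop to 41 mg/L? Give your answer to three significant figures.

11.7 h

Conservation of mass: C = (191.0·15.00 + 30.80·433.0) / 221.8 = 16200/221.8 = 73.05 mg/L.
Half-life 14 h → k = ln 2 / 14 = 0.04951 h⁻¹ = 1.188 d⁻¹.
73.05·exp(−k·t) = 41 → t = ln(73.05/41)/k = 41990 s = 11.66 h.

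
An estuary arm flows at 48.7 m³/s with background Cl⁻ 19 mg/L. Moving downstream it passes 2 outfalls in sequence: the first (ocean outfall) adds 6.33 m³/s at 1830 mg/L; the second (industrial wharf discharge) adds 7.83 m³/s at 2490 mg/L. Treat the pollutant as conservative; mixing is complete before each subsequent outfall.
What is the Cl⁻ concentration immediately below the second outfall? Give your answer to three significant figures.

509 mg/L

Outfall 1: combined Q = 55.03 m³/s; C = (48.70·19.00 + 6.330·1830)/55.03 = 227.3 mg/L.
Outfall 2: combined Q = 62.86 m³/s; C = (55.03·227.3 + 7.830·2490)/62.86 = 509.2 mg/L.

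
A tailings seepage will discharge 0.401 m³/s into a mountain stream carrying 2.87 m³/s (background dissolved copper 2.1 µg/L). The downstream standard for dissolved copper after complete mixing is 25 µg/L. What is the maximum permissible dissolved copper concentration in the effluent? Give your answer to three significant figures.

At the limit, (Qr·Cr + Qe·Cₑ)/(Qr + Qe) = 25:
Cₑ = (3.271·25 − 2.870·2.100) / 0.4010 = 188.9 µg/L.

189 µg/L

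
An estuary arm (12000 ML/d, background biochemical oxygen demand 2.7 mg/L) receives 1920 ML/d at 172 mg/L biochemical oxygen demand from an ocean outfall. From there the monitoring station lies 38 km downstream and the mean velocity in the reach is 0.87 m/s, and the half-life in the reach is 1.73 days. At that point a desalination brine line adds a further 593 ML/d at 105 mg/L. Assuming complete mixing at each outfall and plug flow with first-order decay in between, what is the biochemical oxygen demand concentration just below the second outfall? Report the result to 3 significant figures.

24.7 mg/L

Mixed concentration C = ΣQC/ΣQ = (12000·2.700 + 1920·172.0) / 13920 = 362600/13920 = 26.05 mg/L; combined flow 13920 ML/d.
Travel time t = 38·1000 / 0.87 = 43680 s = 12.13 h.
Half-life 1.73 d → k = ln 2 / 1.73 = 0.4007 d⁻¹.
Decay over the reach: 26.05·exp(−kt) = 26.05·0.8166 = 21.28 mg/L.
Second outfall: C = (13920·21.28 + 593.0·105.0)/14510 = 24.70 mg/L.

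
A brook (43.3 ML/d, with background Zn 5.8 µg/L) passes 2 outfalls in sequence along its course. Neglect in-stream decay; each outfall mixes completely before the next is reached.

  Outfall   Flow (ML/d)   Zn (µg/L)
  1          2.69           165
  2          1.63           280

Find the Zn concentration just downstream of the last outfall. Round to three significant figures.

24.2 µg/L

Below outfall 1: Q → 45.99 ML/d, C = (43.30·5.800 + 2.690·165.0)/45.99 = 15.11 µg/L.
Below outfall 2: Q → 47.62 ML/d, C = (45.99·15.11 + 1.630·280.0)/47.62 = 24.18 µg/L.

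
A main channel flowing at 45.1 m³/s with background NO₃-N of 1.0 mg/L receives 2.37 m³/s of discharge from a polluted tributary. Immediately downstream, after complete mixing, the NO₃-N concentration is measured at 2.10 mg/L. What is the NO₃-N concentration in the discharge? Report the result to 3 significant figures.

Mass balance: 45.10·1.000 + 2.370·Cₑ = 47.47·2.100
→ Cₑ = (47.47·2.100 − 45.10·1.000) / 2.370 = 23.03 mg/L.

23.0 mg/L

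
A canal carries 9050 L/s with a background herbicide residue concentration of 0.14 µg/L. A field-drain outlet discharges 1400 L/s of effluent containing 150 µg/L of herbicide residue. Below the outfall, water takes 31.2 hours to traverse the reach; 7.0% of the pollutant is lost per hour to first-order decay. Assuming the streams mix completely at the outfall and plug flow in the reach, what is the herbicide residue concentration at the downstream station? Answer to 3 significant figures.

Mixed concentration C = ΣQC/ΣQ = (9050·0.1400 + 1400·150.0) / 10450 = 211300/10450 = 20.22 µg/L.
7.0%/h lost → k = −ln(1 − 0.07) = 0.07257 h⁻¹.
Decay over the reach: 20.22·exp(−kt) = 20.22·0.1039 = 2.101 µg/L.

2.10 µg/L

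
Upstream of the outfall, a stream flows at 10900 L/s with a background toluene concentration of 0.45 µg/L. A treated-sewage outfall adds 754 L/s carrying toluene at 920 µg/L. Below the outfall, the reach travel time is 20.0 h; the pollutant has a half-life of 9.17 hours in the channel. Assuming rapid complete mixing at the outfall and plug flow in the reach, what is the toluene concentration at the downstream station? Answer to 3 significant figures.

Mass balance: C = (10900·0.4500 + 754.0·920.0) / 11650 = 698600/11650 = 59.94 µg/L.
Half-life 9.17 h → k = ln 2 / 9.17 = 0.07559 h⁻¹ = 1.814 d⁻¹.
Decay over the reach: 59.94·exp(−kt) = 59.94·0.2205 = 13.22 µg/L.

13.2 µg/L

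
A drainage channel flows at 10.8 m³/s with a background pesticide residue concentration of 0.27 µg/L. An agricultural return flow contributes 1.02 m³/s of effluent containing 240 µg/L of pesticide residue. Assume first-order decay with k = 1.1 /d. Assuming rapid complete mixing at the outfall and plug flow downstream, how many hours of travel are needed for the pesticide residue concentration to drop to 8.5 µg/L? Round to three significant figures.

19.7 h

After mixing, C = (10.80·0.2700 + 1.020·240.0) / 11.82 = 247.7/11.82 = 20.96 µg/L.
20.96·exp(−k·t) = 8.5 → t = ln(20.96/8.5)/k = 70880 s = 19.69 h.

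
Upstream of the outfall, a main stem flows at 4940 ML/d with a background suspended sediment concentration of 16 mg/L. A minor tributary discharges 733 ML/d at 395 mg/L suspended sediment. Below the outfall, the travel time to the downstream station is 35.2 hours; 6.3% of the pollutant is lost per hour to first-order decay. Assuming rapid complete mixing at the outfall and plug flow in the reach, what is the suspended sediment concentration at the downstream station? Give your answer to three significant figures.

6.58 mg/L

Mass balance: C = (4940·16.00 + 733.0·395.0) / 5673 = 368600/5673 = 64.97 mg/L.
6.3%/h lost → k = −ln(1 − 0.063) = 0.06507 h⁻¹.
After decay, C = 64.97 × e^(−kt) = 64.97 × 0.1012 = 6.576 mg/L.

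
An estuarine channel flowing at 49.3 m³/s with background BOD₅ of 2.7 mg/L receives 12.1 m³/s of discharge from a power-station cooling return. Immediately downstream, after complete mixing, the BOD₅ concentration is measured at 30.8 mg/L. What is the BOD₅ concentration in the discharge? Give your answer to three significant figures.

145 mg/L

Mass balance: 49.30·2.700 + 12.10·Cₑ = 61.40·30.80
→ Cₑ = (61.40·30.80 − 49.30·2.700) / 12.10 = 145.3 mg/L.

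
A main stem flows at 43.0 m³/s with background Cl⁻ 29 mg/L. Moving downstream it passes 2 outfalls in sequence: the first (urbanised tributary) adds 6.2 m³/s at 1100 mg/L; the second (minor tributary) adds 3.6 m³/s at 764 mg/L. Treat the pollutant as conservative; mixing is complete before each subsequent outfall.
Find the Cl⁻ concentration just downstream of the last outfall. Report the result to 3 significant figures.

Outfall 1: combined Q = 49.20 m³/s; C = (43.00·29.00 + 6.200·1100)/49.20 = 164.0 mg/L.
Outfall 2: combined Q = 52.80 m³/s; C = (49.20·164.0 + 3.600·764.0)/52.80 = 204.9 mg/L.

205 mg/L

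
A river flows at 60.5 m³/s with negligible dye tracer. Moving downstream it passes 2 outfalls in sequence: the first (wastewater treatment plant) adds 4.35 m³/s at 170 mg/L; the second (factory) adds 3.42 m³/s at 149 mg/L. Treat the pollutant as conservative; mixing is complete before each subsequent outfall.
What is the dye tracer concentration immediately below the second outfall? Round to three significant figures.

Below outfall 1: Q → 64.85 m³/s, C = (60.50·0 + 4.350·170.0)/64.85 = 11.40 mg/L.
Below outfall 2: Q → 68.27 m³/s, C = (64.85·11.40 + 3.420·149.0)/68.27 = 18.30 mg/L.

18.3 mg/L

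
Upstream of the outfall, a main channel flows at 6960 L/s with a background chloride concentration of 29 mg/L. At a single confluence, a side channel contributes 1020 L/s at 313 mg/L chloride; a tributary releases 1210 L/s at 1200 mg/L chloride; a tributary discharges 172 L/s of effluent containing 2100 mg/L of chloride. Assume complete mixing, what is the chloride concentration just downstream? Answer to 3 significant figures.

249 mg/L

Conservation of mass: C = (6960·29.00 + 1020·313.0 + 1210·1200 + 172.0·2100) / 9362 = 2334000/9362 = 249.3 mg/L.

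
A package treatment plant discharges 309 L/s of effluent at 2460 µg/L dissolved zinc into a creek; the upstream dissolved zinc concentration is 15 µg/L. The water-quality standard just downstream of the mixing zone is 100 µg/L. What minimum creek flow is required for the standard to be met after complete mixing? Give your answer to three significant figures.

Set C_mix = 100: (Q·15.00 + 309.0·2460) / (Q + 309.0) = 100
→ Q = 309.0·(2460 − 100)/(100 − 15.00) = 8579 L/s.

8580 L/s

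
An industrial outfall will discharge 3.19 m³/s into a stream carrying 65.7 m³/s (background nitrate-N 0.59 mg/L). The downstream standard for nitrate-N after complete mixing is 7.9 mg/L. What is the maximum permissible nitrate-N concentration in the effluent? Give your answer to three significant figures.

158 mg/L

At the limit, (Qr·Cr + Qe·Cₑ)/(Qr + Qe) = 7.9:
Cₑ = (68.89·7.9 − 65.70·0.5900) / 3.190 = 158.5 mg/L.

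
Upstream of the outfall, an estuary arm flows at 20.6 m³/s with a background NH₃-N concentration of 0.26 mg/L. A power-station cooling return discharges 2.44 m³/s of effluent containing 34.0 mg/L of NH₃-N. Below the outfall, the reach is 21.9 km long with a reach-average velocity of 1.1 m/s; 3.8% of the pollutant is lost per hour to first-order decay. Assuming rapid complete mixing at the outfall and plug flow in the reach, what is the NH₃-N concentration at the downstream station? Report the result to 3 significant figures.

After mixing, C = (20.60·0.2600 + 2.440·34.00) / 23.04 = 88.32/23.04 = 3.833 mg/L.
Travel time t = 21.9·1000 / 1.1 = 19910 s = 5.530 h.
3.8%/h lost → k = −ln(1 − 0.038) = 0.03874 h⁻¹.
First-order decay: C = 3.833·exp(−k·t) = 3.833·0.8071 = 3.094 mg/L.

3.09 mg/L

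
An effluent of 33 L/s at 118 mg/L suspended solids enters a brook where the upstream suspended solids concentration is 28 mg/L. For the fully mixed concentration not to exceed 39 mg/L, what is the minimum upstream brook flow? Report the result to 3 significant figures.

Set C_mix = 39: (Q·28.00 + 33.00·118.0) / (Q + 33.00) = 39
→ Q = 33.00·(118.0 − 39)/(39 − 28.00) = 237.0 L/s.

237 L/s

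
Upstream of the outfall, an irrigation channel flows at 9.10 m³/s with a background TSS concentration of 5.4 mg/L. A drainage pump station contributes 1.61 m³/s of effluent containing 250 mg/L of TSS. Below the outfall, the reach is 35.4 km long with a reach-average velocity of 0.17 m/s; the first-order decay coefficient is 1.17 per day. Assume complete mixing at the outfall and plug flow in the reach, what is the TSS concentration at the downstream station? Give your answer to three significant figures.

Conservation of mass: C = (9.100·5.400 + 1.610·250.0) / 10.71 = 451.6/10.71 = 42.17 mg/L.
Travel time t = 35.4·1000 / 0.17 = 208200 s = 57.84 h.
After decay, C = 42.17 × e^(−kt) = 42.17 × 0.05961 = 2.514 mg/L.

2.51 mg/L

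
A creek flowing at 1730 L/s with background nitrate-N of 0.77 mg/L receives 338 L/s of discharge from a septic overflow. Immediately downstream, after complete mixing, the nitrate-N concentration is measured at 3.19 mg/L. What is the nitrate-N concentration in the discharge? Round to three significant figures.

15.6 mg/L

Mass balance: 1730·0.7700 + 338.0·Cₑ = 2068·3.190
→ Cₑ = (2068·3.190 − 1730·0.7700) / 338.0 = 15.58 mg/L.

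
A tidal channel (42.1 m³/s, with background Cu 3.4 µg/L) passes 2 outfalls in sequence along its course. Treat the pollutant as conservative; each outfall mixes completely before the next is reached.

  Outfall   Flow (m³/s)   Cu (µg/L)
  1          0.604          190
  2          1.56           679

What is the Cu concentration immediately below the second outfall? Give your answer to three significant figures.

29.8 µg/L

Below outfall 1: Q → 42.70 m³/s, C = (42.10·3.400 + 0.6040·190.0)/42.70 = 6.039 µg/L.
Below outfall 2: Q → 44.26 m³/s, C = (42.70·6.039 + 1.560·679.0)/44.26 = 29.76 µg/L.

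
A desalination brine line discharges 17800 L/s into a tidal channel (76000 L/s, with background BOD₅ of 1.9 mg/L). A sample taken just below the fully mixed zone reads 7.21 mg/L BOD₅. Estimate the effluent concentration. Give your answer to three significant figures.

29.9 mg/L

Mass balance: 76000·1.900 + 17800·Cₑ = 93800·7.210
→ Cₑ = (93800·7.210 − 76000·1.900) / 17800 = 29.88 mg/L.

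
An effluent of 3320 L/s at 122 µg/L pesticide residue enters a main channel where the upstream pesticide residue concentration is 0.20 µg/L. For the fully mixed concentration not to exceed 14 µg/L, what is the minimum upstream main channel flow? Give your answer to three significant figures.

26000 L/s

Set C_mix = 14: (Q·0.2000 + 3320·122.0) / (Q + 3320) = 14
→ Q = 3320·(122.0 − 14)/(14 − 0.2000) = 25980 L/s.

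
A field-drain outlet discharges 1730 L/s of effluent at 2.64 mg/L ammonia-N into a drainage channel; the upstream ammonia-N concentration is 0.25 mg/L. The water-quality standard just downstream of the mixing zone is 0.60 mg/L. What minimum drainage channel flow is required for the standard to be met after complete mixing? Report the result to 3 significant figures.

10100 L/s

Set C_mix = 0.60: (Q·0.2500 + 1730·2.640) / (Q + 1730) = 0.60
→ Q = 1730·(2.640 − 0.60)/(0.60 − 0.2500) = 10080 L/s.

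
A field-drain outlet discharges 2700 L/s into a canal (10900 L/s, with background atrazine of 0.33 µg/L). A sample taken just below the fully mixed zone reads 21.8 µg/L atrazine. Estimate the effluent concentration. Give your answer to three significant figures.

Mass balance: 10900·0.3300 + 2700·Cₑ = 13600·21.80
→ Cₑ = (13600·21.80 − 10900·0.3300) / 2700 = 108.5 µg/L.

108 µg/L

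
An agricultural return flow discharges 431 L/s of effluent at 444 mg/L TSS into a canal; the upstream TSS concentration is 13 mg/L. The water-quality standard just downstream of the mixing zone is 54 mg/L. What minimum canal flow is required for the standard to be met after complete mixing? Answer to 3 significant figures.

4100 L/s

Set C_mix = 54: (Q·13.00 + 431.0·444.0) / (Q + 431.0) = 54
→ Q = 431.0·(444.0 − 54)/(54 − 13.00) = 4100 L/s.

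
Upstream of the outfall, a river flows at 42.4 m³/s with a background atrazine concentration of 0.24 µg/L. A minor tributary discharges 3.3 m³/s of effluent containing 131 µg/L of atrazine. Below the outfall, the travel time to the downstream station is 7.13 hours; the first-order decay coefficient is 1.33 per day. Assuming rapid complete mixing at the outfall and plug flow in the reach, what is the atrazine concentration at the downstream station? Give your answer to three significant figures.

Flow-weighted average: C = (42.40·0.2400 + 3.300·131.0) / 45.70 = 442.5/45.70 = 9.682 µg/L.
First-order decay: C = 9.682·exp(−k·t) = 9.682·0.6736 = 6.522 µg/L.

6.52 µg/L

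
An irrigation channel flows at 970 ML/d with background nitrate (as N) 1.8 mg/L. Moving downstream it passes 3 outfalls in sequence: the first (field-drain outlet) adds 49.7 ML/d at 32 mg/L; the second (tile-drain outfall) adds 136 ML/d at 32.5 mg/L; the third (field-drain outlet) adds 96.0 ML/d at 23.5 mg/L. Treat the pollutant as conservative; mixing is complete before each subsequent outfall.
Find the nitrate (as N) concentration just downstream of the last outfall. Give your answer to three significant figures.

8.00 mg/L

Below outfall 1: Q → 1020 ML/d, C = (970.0·1.800 + 49.70·32.00)/1020 = 3.272 mg/L.
Below outfall 2: Q → 1156 ML/d, C = (1020·3.272 + 136.0·32.50)/1156 = 6.711 mg/L.
Below outfall 3: Q → 1252 ML/d, C = (1156·6.711 + 96.00·23.50)/1252 = 7.999 mg/L.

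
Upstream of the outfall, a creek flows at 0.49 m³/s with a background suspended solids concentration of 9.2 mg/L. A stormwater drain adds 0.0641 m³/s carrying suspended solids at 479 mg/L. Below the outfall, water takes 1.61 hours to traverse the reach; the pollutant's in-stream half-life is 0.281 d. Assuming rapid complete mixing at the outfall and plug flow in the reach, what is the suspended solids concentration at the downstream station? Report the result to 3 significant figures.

Conservation of mass: C = (0.4900·9.200 + 0.06410·479.0) / 0.5541 = 35.21/0.5541 = 63.55 mg/L.
Half-life 0.281 d → k = ln 2 / 0.281 = 2.467 d⁻¹.
Applying C = C₀e^(−kt): 63.55 × 0.8475 = 53.86 mg/L.

53.9 mg/L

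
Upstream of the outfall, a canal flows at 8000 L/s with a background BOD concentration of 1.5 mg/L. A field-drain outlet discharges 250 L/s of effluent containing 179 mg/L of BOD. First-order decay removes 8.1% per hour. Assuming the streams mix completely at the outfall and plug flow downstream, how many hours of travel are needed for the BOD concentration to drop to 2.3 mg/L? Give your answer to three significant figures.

Conservation of mass: C = (8000·1.500 + 250.0·179.0) / 8250 = 56750/8250 = 6.879 mg/L.
8.1%/h lost → k = −ln(1 − 0.081) = 0.08447 h⁻¹.
6.879·exp(−k·t) = 2.3 → t = ln(6.879/2.3)/k = 46690 s = 12.97 h.

13.0 h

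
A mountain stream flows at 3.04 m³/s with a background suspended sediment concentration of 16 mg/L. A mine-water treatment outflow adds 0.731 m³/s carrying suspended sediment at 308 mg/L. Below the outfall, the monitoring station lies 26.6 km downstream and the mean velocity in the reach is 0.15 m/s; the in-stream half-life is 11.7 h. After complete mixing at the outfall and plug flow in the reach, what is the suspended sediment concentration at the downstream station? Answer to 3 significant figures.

Mixed concentration C = ΣQC/ΣQ = (3.040·16.00 + 0.7310·308.0) / 3.771 = 273.8/3.771 = 72.60 mg/L.
Travel time t = 26.6·1000 / 0.15 = 177300 s = 49.26 h.
Half-life 11.7 h → k = ln 2 / 11.7 = 0.05924 h⁻¹ = 1.422 d⁻¹.
Decay over the reach: 72.60·exp(−kt) = 72.60·0.05403 = 3.923 mg/L.

3.92 mg/L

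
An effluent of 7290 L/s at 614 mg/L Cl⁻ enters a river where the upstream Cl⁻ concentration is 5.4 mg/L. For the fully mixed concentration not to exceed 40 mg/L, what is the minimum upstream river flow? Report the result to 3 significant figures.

Set C_mix = 40: (Q·5.400 + 7290·614.0) / (Q + 7290) = 40
→ Q = 7290·(614.0 − 40)/(40 − 5.400) = 120900 L/s.

121000 L/s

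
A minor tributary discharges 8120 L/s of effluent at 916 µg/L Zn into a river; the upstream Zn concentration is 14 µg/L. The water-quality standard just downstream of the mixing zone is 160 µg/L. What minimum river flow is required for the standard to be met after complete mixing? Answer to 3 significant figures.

Set C_mix = 160: (Q·14.00 + 8120·916.0) / (Q + 8120) = 160
→ Q = 8120·(916.0 − 160)/(160 − 14.00) = 42050 L/s.

42000 L/s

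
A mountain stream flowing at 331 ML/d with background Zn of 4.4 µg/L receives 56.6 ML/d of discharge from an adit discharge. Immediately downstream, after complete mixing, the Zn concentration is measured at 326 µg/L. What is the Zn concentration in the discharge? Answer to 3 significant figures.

2210 µg/L

Mass balance: 331.0·4.400 + 56.60·Cₑ = 387.6·326.0
→ Cₑ = (387.6·326.0 − 331.0·4.400) / 56.60 = 2207 µg/L.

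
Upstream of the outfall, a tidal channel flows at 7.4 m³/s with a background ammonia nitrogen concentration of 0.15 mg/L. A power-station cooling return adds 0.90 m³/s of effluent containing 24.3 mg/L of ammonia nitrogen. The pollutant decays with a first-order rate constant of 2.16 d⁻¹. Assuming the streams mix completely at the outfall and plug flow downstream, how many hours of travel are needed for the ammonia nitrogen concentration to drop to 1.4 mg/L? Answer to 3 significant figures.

7.58 h

Conservation of mass: C = (7.400·0.1500 + 0.9000·24.30) / 8.300 = 22.98/8.300 = 2.769 mg/L.
2.769·exp(−k·t) = 1.4 → t = ln(2.769/1.4)/k = 27280 s = 7.577 h.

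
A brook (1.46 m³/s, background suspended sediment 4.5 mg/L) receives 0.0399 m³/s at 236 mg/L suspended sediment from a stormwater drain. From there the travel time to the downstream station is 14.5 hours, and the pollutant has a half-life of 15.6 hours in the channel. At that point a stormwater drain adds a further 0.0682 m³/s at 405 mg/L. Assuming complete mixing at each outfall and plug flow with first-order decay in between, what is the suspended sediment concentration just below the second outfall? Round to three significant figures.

23.0 mg/L

Conservation of mass: C = (1.460·4.500 + 0.03990·236.0) / 1.500 = 15.99/1.500 = 10.66 mg/L; combined flow 1.500 m³/s.
Half-life 15.6 h → k = ln 2 / 15.6 = 0.04443 h⁻¹ = 1.066 d⁻¹.
After decay, C = 10.66 × e^(−kt) = 10.66 × 0.5250 = 5.596 mg/L.
At the second outfall, C = (1.500·5.596 + 0.06820·405.0) / (1.500 + 0.06820) = 22.97 mg/L.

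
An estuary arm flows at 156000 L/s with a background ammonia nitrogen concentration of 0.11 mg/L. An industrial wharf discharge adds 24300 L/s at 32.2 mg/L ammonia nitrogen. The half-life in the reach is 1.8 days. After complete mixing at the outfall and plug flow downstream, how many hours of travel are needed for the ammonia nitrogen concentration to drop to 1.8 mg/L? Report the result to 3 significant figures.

56.2 h

Conservation of mass: C = (156000·0.1100 + 24300·32.20) / 180300 = 799600/180300 = 4.435 mg/L.
Half-life 1.8 d → k = ln 2 / 1.8 = 0.3851 d⁻¹.
4.435·exp(−k·t) = 1.8 → t = ln(4.435/1.8)/k = 202300 s = 56.20 h.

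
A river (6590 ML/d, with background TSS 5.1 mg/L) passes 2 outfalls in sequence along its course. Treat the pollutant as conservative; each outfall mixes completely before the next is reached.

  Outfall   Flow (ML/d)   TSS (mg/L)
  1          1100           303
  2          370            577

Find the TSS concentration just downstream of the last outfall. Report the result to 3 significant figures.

72.0 mg/L

After outfall 1: Q = 6590 + 1100 = 7690 ML/d; C = (6590·5.100 + 1100·303.0)/7690 = 47.71 mg/L.
After outfall 2: Q = 7690 + 370.0 = 8060 ML/d; C = (7690·47.71 + 370.0·577.0)/8060 = 72.01 mg/L.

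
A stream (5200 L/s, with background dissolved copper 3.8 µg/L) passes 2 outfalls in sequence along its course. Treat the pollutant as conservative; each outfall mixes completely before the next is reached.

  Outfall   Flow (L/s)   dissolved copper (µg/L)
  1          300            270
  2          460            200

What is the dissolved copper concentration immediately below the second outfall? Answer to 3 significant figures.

32.3 µg/L

Below outfall 1: Q → 5500 L/s, C = (5200·3.800 + 300.0·270.0)/5500 = 18.32 µg/L.
Below outfall 2: Q → 5960 L/s, C = (5500·18.32 + 460.0·200.0)/5960 = 32.34 µg/L.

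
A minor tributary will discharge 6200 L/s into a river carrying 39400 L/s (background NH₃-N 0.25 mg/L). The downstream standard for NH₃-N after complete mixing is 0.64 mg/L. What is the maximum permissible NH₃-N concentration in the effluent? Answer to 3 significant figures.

At the limit, (Qr·Cr + Qe·Cₑ)/(Qr + Qe) = 0.64:
Cₑ = (45600·0.64 − 39400·0.2500) / 6200 = 3.118 mg/L.

3.12 mg/L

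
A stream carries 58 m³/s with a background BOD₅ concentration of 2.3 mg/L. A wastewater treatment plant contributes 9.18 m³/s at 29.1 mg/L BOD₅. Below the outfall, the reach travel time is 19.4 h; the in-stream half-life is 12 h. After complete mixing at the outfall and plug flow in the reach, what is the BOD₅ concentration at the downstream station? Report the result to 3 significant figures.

Mixed concentration C = ΣQC/ΣQ = (58.00·2.300 + 9.180·29.10) / 67.18 = 400.5/67.18 = 5.962 mg/L.
Half-life 12 h → k = ln 2 / 12 = 0.05776 h⁻¹ = 1.386 d⁻¹.
Decay over the reach: 5.962·exp(−kt) = 5.962·0.3261 = 1.944 mg/L.

1.94 mg/L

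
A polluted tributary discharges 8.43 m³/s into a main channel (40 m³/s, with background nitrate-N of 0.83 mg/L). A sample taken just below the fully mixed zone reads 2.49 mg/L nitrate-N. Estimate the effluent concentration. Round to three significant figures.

Mass balance: 40.00·0.8300 + 8.430·Cₑ = 48.43·2.490
→ Cₑ = (48.43·2.490 − 40.00·0.8300) / 8.430 = 10.37 mg/L.

10.4 mg/L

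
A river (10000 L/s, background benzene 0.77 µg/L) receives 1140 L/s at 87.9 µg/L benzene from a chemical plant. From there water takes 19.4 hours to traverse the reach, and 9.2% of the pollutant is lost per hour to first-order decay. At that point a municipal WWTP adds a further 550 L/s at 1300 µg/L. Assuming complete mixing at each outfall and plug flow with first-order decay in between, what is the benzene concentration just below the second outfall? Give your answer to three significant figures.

Mixed concentration C = ΣQC/ΣQ = (10000·0.7700 + 1140·87.90) / 11140 = 107900/11140 = 9.686 µg/L; combined flow 11140 L/s.
9.2%/h lost → k = −ln(1 − 0.092) = 0.09651 h⁻¹.
Decay over the reach: 9.686·exp(−kt) = 9.686·0.1538 = 1.489 µg/L.
Second outfall: C = (11140·1.489 + 550.0·1300)/11690 = 62.58 µg/L.

62.6 µg/L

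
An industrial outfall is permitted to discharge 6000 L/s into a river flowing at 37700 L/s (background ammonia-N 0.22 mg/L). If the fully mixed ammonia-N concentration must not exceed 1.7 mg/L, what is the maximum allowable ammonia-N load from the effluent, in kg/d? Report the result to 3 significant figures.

5700 kg/d

Mass balance at the limit: 37700·0.2200 + 6000·Cₑ = 43700·1.7 → Cₑ = 11.00 mg/L.
6000 L/s = 6.000 m³/s. Load = 6.000 m³/s × 11.00 g/m³ × 86 400 s/d = 5702 kg/d.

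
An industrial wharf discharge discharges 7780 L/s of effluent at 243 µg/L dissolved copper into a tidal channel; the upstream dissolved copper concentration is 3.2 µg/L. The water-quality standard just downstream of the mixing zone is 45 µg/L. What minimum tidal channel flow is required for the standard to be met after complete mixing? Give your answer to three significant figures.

Set C_mix = 45: (Q·3.200 + 7780·243.0) / (Q + 7780) = 45
→ Q = 7780·(243.0 − 45)/(45 − 3.200) = 36850 L/s.

36900 L/s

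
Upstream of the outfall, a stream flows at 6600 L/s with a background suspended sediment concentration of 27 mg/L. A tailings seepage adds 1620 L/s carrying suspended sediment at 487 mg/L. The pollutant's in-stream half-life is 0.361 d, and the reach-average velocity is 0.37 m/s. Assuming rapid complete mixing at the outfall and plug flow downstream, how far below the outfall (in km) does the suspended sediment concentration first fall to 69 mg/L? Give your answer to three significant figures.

Flow-weighted average: C = (6600·27.00 + 1620·487.0) / 8220 = 967100/8220 = 117.7 mg/L.
Half-life 0.361 d → k = ln 2 / 0.361 = 1.920 d⁻¹.
Set 117.7·exp(−k·t) = 69 → t = ln(117.7/69)/k = 24010 s = 6.671 h.
Distance = v·t = 0.37·24010 = 8885 m = 8.885 km.

8.89 km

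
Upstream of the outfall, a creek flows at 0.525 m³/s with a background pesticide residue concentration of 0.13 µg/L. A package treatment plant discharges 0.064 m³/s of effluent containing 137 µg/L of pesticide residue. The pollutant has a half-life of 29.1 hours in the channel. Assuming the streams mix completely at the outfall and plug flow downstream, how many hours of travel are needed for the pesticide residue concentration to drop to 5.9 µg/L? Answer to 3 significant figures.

Conservation of mass: C = (0.5250·0.1300 + 0.06400·137.0) / 0.5890 = 8.836/0.5890 = 15.00 µg/L.
Half-life 29.1 h → k = ln 2 / 29.1 = 0.02382 h⁻¹ = 0.5717 d⁻¹.
15.00·exp(−k·t) = 5.9 → t = ln(15.00/5.9)/k = 141000 s = 39.18 h.

39.2 h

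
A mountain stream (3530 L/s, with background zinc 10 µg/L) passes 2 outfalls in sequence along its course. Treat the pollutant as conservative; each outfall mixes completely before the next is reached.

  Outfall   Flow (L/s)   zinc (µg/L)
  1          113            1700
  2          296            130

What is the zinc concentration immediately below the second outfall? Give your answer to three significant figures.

67.5 µg/L

Outfall 1: combined Q = 3643 L/s; C = (3530·10.00 + 113.0·1700)/3643 = 62.42 µg/L.
Outfall 2: combined Q = 3939 L/s; C = (3643·62.42 + 296.0·130.0)/3939 = 67.50 µg/L.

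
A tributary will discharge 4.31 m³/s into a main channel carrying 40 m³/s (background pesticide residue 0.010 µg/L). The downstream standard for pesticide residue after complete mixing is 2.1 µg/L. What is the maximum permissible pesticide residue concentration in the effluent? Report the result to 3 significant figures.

21.5 µg/L

At the limit, (Qr·Cr + Qe·Cₑ)/(Qr + Qe) = 2.1:
Cₑ = (44.31·2.1 − 40.00·0.01000) / 4.310 = 21.50 µg/L.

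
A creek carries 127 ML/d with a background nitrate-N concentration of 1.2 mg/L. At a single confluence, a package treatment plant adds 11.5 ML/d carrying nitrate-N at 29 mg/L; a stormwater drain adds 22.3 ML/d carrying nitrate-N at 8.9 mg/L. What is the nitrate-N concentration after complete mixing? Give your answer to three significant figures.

Conservation of mass: C = (127.0·1.200 + 11.50·29.00 + 22.30·8.900) / 160.8 = 684.4/160.8 = 4.256 mg/L.

4.26 mg/L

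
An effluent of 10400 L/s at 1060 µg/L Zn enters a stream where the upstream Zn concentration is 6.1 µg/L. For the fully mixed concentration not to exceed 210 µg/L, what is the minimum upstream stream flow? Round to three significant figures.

Set C_mix = 210: (Q·6.100 + 10400·1060) / (Q + 10400) = 210
→ Q = 10400·(1060 − 210)/(210 − 6.100) = 43350 L/s.

43400 L/s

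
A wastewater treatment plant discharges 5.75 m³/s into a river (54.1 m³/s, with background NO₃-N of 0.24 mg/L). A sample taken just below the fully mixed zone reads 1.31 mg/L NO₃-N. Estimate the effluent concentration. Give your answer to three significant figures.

Mass balance: 54.10·0.2400 + 5.750·Cₑ = 59.85·1.310
→ Cₑ = (59.85·1.310 − 54.10·0.2400) / 5.750 = 11.38 mg/L.

11.4 mg/L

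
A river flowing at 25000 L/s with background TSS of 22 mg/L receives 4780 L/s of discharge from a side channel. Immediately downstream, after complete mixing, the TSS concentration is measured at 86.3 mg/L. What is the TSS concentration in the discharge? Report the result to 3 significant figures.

423 mg/L

Mass balance: 25000·22.00 + 4780·Cₑ = 29780·86.30
→ Cₑ = (29780·86.30 − 25000·22.00) / 4780 = 422.6 mg/L.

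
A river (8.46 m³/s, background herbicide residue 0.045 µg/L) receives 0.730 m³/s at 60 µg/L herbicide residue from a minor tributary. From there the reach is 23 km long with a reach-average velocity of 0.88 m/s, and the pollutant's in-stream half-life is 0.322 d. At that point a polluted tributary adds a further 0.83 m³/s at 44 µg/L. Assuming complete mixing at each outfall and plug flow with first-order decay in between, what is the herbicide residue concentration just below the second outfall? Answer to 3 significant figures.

5.94 µg/L

Flow-weighted average: C = (8.460·0.04500 + 0.7300·60.00) / 9.190 = 44.18/9.190 = 4.807 µg/L; combined flow 9.190 m³/s.
Travel time t = 23·1000 / 0.88 = 26140 s = 7.260 h.
Half-life 0.322 d → k = ln 2 / 0.322 = 2.153 d⁻¹.
Applying C = C₀e^(−kt): 4.807 × 0.5214 = 2.507 µg/L.
At the second outfall, C = (9.190·2.507 + 0.8300·44.00) / (9.190 + 0.8300) = 5.944 µg/L.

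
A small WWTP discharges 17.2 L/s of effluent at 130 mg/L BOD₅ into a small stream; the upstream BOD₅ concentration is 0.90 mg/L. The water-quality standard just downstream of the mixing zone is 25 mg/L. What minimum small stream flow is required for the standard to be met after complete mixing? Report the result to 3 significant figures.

74.9 L/s

Set C_mix = 25: (Q·0.9000 + 17.20·130.0) / (Q + 17.20) = 25
→ Q = 17.20·(130.0 − 25)/(25 − 0.9000) = 74.94 L/s.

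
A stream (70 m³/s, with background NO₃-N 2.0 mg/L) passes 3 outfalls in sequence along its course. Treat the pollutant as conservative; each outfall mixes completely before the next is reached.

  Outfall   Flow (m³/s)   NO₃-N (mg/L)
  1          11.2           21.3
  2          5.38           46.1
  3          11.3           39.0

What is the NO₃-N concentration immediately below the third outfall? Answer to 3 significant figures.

Outfall 1: combined Q = 81.20 m³/s; C = (70.00·2.000 + 11.20·21.30)/81.20 = 4.662 mg/L.
Outfall 2: combined Q = 86.58 m³/s; C = (81.20·4.662 + 5.380·46.10)/86.58 = 7.237 mg/L.
Outfall 3: combined Q = 97.88 m³/s; C = (86.58·7.237 + 11.30·39.00)/97.88 = 10.90 mg/L.

10.9 mg/L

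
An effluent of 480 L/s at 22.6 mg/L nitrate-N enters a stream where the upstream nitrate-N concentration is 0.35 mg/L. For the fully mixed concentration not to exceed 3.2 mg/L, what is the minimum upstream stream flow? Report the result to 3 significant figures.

3270 L/s

Set C_mix = 3.2: (Q·0.3500 + 480.0·22.60) / (Q + 480.0) = 3.2
→ Q = 480.0·(22.60 − 3.2)/(3.2 − 0.3500) = 3267 L/s.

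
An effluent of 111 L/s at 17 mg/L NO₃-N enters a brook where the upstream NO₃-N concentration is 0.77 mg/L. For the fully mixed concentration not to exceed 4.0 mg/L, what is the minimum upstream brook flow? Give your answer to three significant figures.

Set C_mix = 4.0: (Q·0.7700 + 111.0·17.00) / (Q + 111.0) = 4.0
→ Q = 111.0·(17.00 − 4.0)/(4.0 − 0.7700) = 446.7 L/s.

447 L/s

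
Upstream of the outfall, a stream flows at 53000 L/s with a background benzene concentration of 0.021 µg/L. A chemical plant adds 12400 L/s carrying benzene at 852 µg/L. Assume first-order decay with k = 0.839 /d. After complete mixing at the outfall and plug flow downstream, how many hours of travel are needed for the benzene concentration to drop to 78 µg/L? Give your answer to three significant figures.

Mixed concentration C = ΣQC/ΣQ = (53000·0.02100 + 12400·852.0) / 65400 = 10570000/65400 = 161.6 µg/L.
161.6·exp(−k·t) = 78 → t = ln(161.6/78)/k = 74990 s = 20.83 h.

20.8 h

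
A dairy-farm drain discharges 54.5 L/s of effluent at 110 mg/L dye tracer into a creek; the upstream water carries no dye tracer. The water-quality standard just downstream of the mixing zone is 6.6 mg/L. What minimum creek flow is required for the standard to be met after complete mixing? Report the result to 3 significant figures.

854 L/s

Set C_mix = 6.6: (Q·0 + 54.50·110.0) / (Q + 54.50) = 6.6
→ Q = 54.50·(110.0 − 6.6)/(6.6 − 0) = 853.8 L/s.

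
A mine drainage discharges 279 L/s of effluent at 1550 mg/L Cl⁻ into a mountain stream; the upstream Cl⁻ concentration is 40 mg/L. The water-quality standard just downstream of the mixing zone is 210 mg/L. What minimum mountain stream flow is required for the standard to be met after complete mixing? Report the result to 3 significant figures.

Set C_mix = 210: (Q·40.00 + 279.0·1550) / (Q + 279.0) = 210
→ Q = 279.0·(1550 − 210)/(210 − 40.00) = 2199 L/s.

2200 L/s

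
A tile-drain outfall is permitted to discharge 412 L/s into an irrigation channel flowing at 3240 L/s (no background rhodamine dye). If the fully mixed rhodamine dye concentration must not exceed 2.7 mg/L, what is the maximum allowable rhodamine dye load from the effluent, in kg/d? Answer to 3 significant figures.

852 kg/d

Mass balance at the limit: 3240·0 + 412.0·Cₑ = 3652·2.7 → Cₑ = 23.93 mg/L.
412.0 L/s = 0.4120 m³/s. Load = 0.4120 m³/s × 23.93 g/m³ × 86 400 s/d = 851.9 kg/d.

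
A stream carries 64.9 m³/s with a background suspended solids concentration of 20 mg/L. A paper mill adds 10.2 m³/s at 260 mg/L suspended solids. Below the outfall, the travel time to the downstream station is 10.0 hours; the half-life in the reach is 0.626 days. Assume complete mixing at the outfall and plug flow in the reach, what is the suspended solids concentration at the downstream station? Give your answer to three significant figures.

33.2 mg/L

After mixing, C = (64.90·20.00 + 10.20·260.0) / 75.10 = 3950/75.10 = 52.60 mg/L.
Half-life 0.626 d → k = ln 2 / 0.626 = 1.107 d⁻¹.
Decay over the reach: 52.60·exp(−kt) = 52.60·0.6304 = 33.16 mg/L.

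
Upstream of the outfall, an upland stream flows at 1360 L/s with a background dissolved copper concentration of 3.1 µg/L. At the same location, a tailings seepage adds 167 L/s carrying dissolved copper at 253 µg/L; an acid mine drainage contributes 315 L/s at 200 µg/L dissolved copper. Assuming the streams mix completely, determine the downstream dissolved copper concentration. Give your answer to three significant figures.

59.4 µg/L

Mixed concentration C = ΣQC/ΣQ = (1360·3.100 + 167.0·253.0 + 315.0·200.0) / 1842 = 109500/1842 = 59.43 µg/L.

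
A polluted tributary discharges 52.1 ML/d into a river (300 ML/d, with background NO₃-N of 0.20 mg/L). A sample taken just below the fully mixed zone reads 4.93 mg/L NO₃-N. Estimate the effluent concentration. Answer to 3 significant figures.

32.2 mg/L

Mass balance: 300.0·0.2000 + 52.10·Cₑ = 352.1·4.930
→ Cₑ = (352.1·4.930 − 300.0·0.2000) / 52.10 = 32.17 mg/L.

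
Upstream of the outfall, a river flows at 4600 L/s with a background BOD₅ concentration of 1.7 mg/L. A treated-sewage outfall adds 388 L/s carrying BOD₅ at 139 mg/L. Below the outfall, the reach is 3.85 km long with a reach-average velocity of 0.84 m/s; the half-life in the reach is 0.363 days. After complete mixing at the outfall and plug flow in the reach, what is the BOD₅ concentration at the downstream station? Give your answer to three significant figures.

11.2 mg/L

Conservation of mass: C = (4600·1.700 + 388.0·139.0) / 4988 = 61750/4988 = 12.38 mg/L.
Travel time t = 3.85·1000 / 0.84 = 4583 s = 1.273 h.
Half-life 0.363 d → k = ln 2 / 0.363 = 1.909 d⁻¹.
First-order decay: C = 12.38·exp(−k·t) = 12.38·0.9037 = 11.19 mg/L.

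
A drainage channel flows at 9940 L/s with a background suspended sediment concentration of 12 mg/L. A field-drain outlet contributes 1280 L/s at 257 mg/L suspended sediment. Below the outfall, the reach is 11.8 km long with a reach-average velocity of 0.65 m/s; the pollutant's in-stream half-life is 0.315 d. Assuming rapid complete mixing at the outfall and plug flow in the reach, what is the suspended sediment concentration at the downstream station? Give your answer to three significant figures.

Conservation of mass: C = (9940·12.00 + 1280·257.0) / 11220 = 448200/11220 = 39.95 mg/L.
Travel time t = 11.8·1000 / 0.65 = 18150 s = 5.043 h.
Half-life 0.315 d → k = ln 2 / 0.315 = 2.200 d⁻¹.
After decay, C = 39.95 × e^(−kt) = 39.95 × 0.6298 = 25.16 mg/L.

25.2 mg/L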